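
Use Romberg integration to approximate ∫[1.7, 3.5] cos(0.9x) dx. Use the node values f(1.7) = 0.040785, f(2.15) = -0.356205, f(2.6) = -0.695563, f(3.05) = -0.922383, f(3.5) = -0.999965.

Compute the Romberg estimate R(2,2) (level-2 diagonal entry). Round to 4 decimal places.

R(0,0) (trapezoid, 1 panel, h=1.8000): -0.863262
R(1,0) (trapezoid, 2 panels, h=0.9000): -1.057638
R(2,0) (trapezoid, 4 panels, h=0.4500): -1.104183
R(1,1) = -1.057638 + (-1.057638 − (-0.863262))/3 = -1.122430
R(2,1) = -1.104183 + (-1.104183 − (-1.057638))/3 = -1.119698
R(2,2) = -1.119698 + (-1.119698 − (-1.122430))/15 = -1.119516

-1.1195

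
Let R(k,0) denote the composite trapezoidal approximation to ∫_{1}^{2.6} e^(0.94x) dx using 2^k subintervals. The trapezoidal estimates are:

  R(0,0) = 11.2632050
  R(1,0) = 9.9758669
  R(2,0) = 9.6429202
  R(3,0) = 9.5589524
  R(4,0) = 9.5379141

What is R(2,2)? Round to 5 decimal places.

Richardson extrapolation on the trapezoidal column (denominator 4−1=3):
R(1,1) = 9.9758669 + (9.9758669 − 11.2632050)/3 = 9.5467542
R(2,1) = (4·9.6429202 − 9.9758669) / 3 = 9.5319380
R(2,2) = 9.5319380 + (9.5319380 − 9.5467542)/15 = 9.5309503

9.53095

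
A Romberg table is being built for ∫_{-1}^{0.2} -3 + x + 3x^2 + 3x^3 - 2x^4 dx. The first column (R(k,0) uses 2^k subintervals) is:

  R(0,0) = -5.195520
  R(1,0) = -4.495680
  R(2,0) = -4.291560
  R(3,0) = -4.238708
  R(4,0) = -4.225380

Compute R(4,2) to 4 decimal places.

R(3,1) = (4·(-4.238708) − (-4.291560)) / 3 = -4.221091
R(4,1) = (4·(-4.225380) − (-4.238708)) / 3 = -4.220937
R(4,2) = -4.220937 + (-4.220937 − (-4.221091))/15 = -4.220927

-4.2209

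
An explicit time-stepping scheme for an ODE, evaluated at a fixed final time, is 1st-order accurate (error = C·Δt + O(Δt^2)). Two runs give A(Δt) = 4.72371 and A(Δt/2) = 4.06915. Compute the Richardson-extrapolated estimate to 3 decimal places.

3.415

The leading error scales as Δt; refining by a factor of 2 reduces it by 2^1 = 2.
Extrapolated value = (2·A(Δt/2) − A(Δt)) / (2 − 1)
= (2·4.06915 − 4.72371) / 1
= 3.41459 / 1 = 3.41459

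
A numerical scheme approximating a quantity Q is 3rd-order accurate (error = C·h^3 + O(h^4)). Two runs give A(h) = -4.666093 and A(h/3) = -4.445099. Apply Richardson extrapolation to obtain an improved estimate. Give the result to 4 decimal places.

-4.4366

Extrapolated value = (27·A(h/3) − A(h)) / (27 − 1)
= (27·(-4.445099) − (-4.666093)) / 26
= -115.351580 / 26 = -4.436599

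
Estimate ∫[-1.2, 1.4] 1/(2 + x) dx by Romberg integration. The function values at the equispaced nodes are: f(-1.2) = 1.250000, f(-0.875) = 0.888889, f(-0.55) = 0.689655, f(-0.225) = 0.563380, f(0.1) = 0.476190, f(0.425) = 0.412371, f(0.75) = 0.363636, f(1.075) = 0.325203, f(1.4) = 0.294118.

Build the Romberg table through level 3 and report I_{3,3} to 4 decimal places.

1.4471

I_{0,0} (trapezoid, 1 panel, h=2.6000): 2.007353
I_{1,0} (trapezoid, 2 panels, h=1.3000): 1.622724
I_{2,0} (trapezoid, 4 panels, h=0.6500): 1.496001
I_{3,0} (trapezoid, 8 panels, h=0.3250): 1.459699
I_{1,1} = 1.622724 + (1.622724 − 2.007353)/3 = 1.494514
I_{2,1} = 1.496001 + (1.496001 − 1.622724)/3 = 1.453760
I_{3,1} = 1.459699 + (1.459699 − 1.496001)/3 = 1.447598
I_{2,2} = 1.453760 + (1.453760 − 1.494514)/15 = 1.451043
I_{3,2} = 1.447598 + (1.447598 − 1.453760)/15 = 1.447187
I_{3,3} = 1.447187 + (1.447187 − 1.451043)/63 = 1.447126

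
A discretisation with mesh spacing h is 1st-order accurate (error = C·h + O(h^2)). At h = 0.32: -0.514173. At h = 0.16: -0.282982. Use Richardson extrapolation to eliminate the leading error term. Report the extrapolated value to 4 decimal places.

-0.0518

Extrapolated value = (2·A(h/2) − A(h)) / (2 − 1)
= (2·(-0.282982) − (-0.514173)) / 1
= -0.051791 / 1 = -0.051791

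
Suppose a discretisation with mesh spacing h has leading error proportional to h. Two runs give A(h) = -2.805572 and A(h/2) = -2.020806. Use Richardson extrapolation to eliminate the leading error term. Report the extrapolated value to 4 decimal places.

-1.2360

The leading error scales as h; refining by a factor of 2 reduces it by 2^1 = 2.
Extrapolated value = (2·A(h/2) − A(h)) / (2 − 1)
= (2·(-2.020806) − (-2.805572)) / 1
= -1.236040 / 1 = -1.236040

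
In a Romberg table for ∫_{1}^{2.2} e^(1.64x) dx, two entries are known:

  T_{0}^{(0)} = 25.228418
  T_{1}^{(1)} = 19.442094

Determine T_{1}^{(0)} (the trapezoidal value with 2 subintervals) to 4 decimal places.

20.8887

From T_{1}^{(1)} = (4·T_{1}^{(0)} − T_{0}^{(0)})/3, solve for T_{1}^{(0)}:
4·T_{1}^{(0)} = 3·19.442094 + 25.228418 = 83.554700
T_{1}^{(0)} = 20.888675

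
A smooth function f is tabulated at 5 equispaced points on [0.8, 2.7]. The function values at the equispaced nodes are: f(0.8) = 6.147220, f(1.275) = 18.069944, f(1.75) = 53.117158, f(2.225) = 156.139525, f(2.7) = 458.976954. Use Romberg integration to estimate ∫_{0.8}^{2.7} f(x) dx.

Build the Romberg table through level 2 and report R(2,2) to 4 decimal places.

199.8795

R(0,0) (trapezoid, 1 panel, h=1.9000): 441.867965
R(1,0) (trapezoid, 2 panels, h=0.9500): 271.395283
R(2,0) (trapezoid, 4 panels, h=0.4750): 218.447139
R(1,1) = 271.395283 + (271.395283 − 441.867965)/3 = 214.571056
R(2,1) = 218.447139 + (218.447139 − 271.395283)/3 = 200.797758
R(2,2) = 200.797758 + (200.797758 − 214.571056)/15 = 199.879538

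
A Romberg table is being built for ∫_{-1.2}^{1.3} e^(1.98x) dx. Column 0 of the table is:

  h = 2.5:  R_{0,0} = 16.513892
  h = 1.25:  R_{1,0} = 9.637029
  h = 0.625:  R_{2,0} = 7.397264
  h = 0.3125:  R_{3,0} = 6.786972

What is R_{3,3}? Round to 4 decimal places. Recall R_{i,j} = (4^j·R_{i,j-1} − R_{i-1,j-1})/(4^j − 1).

6.5787

Richardson extrapolation on the trapezoidal column (denominator 4−1=3):
R_{1,1} = 9.637029 + (9.637029 − 16.513892)/3 = 7.344741
R_{2,1} = 7.397264 + (7.397264 − 9.637029)/3 = 6.650676
R_{3,1} = (4·6.786972 − 7.397264) / 3 = 6.583541
R_{2,2} = (16·6.650676 − 7.344741) / 15 = 6.604405
R_{3,2} = (16·6.583541 − 6.650676) / 15 = 6.579065
R_{3,3} = 6.579065 + (6.579065 − 6.604405)/63 = 6.578663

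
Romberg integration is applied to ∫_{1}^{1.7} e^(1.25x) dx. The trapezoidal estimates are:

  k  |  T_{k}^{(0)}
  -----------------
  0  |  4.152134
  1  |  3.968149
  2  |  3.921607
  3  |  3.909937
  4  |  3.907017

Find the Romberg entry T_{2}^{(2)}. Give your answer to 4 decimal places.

3.9060

Richardson extrapolation on the trapezoidal column (denominator 4−1=3):
T_{1}^{(1)} = 3.968149 + (3.968149 − 4.152134)/3 = 3.906821
T_{2}^{(1)} = 3.921607 + (3.921607 − 3.968149)/3 = 3.906093
T_{2}^{(2)} = 3.906093 + (3.906093 − 3.906821)/15 = 3.906044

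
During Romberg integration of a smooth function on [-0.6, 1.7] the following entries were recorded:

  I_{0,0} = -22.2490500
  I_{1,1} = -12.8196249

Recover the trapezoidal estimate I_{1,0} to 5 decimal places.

From I_{1,1} = (4·I_{1,0} − I_{0,0})/3, solve for I_{1,0}:
4·I_{1,0} = 3·(-12.8196249) + (-22.2490500) = -60.7079247
I_{1,0} = -15.1769812

-15.17698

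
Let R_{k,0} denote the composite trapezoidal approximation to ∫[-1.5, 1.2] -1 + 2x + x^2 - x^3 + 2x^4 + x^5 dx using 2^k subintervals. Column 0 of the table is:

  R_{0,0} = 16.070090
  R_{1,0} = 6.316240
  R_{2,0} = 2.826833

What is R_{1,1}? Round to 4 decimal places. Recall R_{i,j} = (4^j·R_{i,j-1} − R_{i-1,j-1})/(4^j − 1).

3.0650

Richardson extrapolation on the trapezoidal column (denominator 4−1=3):
R_{1,1} = 6.316240 + (6.316240 − 16.070090)/3 = 3.064957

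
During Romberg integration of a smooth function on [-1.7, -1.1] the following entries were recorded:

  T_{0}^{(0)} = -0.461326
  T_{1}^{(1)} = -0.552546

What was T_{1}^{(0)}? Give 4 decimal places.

From T_{1}^{(1)} = (4·T_{1}^{(0)} − T_{0}^{(0)})/3, solve for T_{1}^{(0)}:
4·T_{1}^{(0)} = 3·(-0.552546) + (-0.461326) = -2.118964
T_{1}^{(0)} = -0.529741

-0.5297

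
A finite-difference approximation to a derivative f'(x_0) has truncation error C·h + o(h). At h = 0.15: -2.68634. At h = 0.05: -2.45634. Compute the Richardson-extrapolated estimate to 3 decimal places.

Extrapolated value = (3·A(h/3) − A(h)) / (3 − 1)
= (3·(-2.45634) − (-2.68634)) / 2
= -4.68268 / 2 = -2.34134

-2.341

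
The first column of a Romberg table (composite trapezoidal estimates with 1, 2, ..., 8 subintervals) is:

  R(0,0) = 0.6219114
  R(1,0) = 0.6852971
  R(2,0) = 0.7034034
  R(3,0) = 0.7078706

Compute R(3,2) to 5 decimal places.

Richardson extrapolation on the trapezoidal column (denominator 4−1=3):
R(2,1) = 0.7034034 + (0.7034034 − 0.6852971)/3 = 0.7094388
R(3,1) = (4·0.7078706 − 0.7034034) / 3 = 0.7093597
R(3,2) = 0.7093597 + (0.7093597 − 0.7094388)/15 = 0.7093544

0.70935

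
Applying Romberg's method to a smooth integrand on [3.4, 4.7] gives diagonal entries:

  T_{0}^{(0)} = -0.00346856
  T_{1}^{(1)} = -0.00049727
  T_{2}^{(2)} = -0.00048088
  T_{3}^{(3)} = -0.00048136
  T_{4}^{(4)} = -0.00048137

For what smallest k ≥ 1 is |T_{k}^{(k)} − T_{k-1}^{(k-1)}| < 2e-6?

k = 3

|T_{1}^{(1)} − T_{0}^{(0)}| = 0.00297129 ≥ 2e-6
|T_{2}^{(2)} − T_{1}^{(1)}| = 0.00001639 ≥ 2e-6
|T_{3}^{(3)} − T_{2}^{(2)}| = 0.00000048 < 2e-6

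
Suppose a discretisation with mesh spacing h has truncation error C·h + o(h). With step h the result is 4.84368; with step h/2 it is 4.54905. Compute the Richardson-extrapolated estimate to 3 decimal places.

The leading error scales as h; refining by a factor of 2 reduces it by 2^1 = 2.
Extrapolated value = (2·A(h/2) − A(h)) / (2 − 1)
= (2·4.54905 − 4.84368) / 1
= 4.25442 / 1 = 4.25442

4.254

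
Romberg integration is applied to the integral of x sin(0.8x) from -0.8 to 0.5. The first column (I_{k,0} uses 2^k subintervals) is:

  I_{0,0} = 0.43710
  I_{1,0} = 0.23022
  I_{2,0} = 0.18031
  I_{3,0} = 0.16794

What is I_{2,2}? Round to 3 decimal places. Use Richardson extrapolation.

Richardson extrapolation on the trapezoidal column (denominator 4−1=3):
I_{1,1} = (4·0.23022 − 0.43710) / 3 = 0.16126
I_{2,1} = 0.18031 + (0.18031 − 0.23022)/3 = 0.16367
I_{2,2} = 0.16367 + (0.16367 − 0.16126)/15 = 0.16383

0.164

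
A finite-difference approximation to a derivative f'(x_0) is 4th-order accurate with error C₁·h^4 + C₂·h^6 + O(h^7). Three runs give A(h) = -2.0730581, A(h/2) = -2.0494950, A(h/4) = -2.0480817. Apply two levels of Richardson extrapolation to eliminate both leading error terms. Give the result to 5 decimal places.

-2.04799

First eliminate the h^4 term (factor 2^4 = 16):
  B₁ = (16·(-2.0494950) − (-2.0730581))/15 = -2.0479241
  B₂ = (16·(-2.0480817) − (-2.0494950))/15 = -2.0479875
Then eliminate the h^6 term (factor 2^6 = 64):
  (64·(-2.0479875) − (-2.0479241))/63 = -2.0479885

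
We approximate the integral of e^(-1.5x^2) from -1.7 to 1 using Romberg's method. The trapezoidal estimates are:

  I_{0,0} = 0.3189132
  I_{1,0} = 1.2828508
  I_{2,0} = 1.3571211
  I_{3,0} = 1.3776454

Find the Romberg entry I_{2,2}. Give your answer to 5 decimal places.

I_{1,1} = (4·1.2828508 − 0.3189132) / 3 = 1.6041633
I_{2,1} = 1.3571211 + (1.3571211 − 1.2828508)/3 = 1.3818779
I_{2,2} = 1.3818779 + (1.3818779 − 1.6041633)/15 = 1.3670589

1.36706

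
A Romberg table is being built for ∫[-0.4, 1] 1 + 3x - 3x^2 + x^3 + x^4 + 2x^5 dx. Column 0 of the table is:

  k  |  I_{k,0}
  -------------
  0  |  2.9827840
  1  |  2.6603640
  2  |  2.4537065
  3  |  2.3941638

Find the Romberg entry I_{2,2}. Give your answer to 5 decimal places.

2.37362

I_{1,1} = 2.6603640 + (2.6603640 − 2.9827840)/3 = 2.5528907
I_{2,1} = 2.4537065 + (2.4537065 − 2.6603640)/3 = 2.3848207
I_{2,2} = 2.3848207 + (2.3848207 − 2.5528907)/15 = 2.3736160
(Column j=1 coincides with Simpson's rule on the same nodes.)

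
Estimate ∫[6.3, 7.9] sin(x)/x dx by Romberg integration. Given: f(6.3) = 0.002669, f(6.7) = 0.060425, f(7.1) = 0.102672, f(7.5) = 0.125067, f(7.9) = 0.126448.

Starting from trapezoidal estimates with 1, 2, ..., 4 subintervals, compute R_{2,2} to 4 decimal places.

R_{0,0} (trapezoid, 1 panel, h=1.6000): 0.103294
R_{1,0} (trapezoid, 2 panels, h=0.8000): 0.133784
R_{2,0} (trapezoid, 4 panels, h=0.4000): 0.141089
R_{1,1} = 0.133784 + (0.133784 − 0.103294)/3 = 0.143947
R_{2,1} = 0.141089 + (0.141089 − 0.133784)/3 = 0.143524
R_{2,2} = 0.143524 + (0.143524 − 0.143947)/15 = 0.143496

0.1435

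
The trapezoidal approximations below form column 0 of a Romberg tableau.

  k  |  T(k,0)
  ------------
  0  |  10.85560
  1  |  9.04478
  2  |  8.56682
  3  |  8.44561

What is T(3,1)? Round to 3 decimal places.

8.405

Richardson extrapolation on the trapezoidal column (denominator 4−1=3):
T(3,1) = (4·8.44561 − 8.56682) / 3 = 8.40521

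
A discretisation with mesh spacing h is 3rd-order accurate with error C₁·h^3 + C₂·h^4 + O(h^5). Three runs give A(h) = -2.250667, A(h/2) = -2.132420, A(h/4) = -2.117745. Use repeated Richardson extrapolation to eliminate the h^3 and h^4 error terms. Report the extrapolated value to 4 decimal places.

-2.1157

First eliminate the h^3 term (factor 2^3 = 8):
  B₁ = (8·(-2.132420) − (-2.250667))/7 = -2.115528
  B₂ = (8·(-2.117745) − (-2.132420))/7 = -2.115649
Then eliminate the h^4 term (factor 2^4 = 16):
  (16·(-2.115649) − (-2.115528))/15 = -2.115657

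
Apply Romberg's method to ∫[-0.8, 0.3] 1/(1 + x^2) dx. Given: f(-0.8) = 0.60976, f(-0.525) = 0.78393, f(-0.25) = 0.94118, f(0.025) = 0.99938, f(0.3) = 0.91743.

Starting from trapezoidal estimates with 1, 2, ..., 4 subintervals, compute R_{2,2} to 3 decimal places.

R_{0,0} (trapezoid, 1 panel, h=1.1000): 0.83995
R_{1,0} (trapezoid, 2 panels, h=0.5500): 0.93763
R_{2,0} (trapezoid, 4 panels, h=0.2750): 0.95922
R_{1,1} = 0.93763 + (0.93763 − 0.83995)/3 = 0.97019
R_{2,1} = 0.95922 + (0.95922 − 0.93763)/3 = 0.96642
R_{2,2} = 0.96642 + (0.96642 − 0.97019)/15 = 0.96617

0.966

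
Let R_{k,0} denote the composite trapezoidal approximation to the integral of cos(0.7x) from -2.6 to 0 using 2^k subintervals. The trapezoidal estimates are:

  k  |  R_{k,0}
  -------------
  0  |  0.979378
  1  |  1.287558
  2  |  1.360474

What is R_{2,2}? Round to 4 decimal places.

1.3844

R_{1,1} = 1.287558 + (1.287558 − 0.979378)/3 = 1.390285
R_{2,1} = 1.360474 + (1.360474 − 1.287558)/3 = 1.384779
R_{2,2} = (16·1.384779 − 1.390285) / 15 = 1.384412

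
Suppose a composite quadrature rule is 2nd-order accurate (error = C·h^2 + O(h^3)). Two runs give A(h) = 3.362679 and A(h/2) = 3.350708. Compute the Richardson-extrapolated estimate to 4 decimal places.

3.3467

The leading error scales as h^2; refining by a factor of 2 reduces it by 2^2 = 4.
Extrapolated value = (4·A(h/2) − A(h)) / (4 − 1)
= (4·3.350708 − 3.362679) / 3
= 10.040153 / 3 = 3.346718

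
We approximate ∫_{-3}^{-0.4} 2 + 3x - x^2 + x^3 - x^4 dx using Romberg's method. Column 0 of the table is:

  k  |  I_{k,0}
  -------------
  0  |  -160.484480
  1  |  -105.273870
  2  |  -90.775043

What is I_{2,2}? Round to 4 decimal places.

I_{1,1} = (4·(-105.273870) − (-160.484480)) / 3 = -86.870333
I_{2,1} = -90.775043 + (-90.775043 − (-105.273870))/3 = -85.942101
I_{2,2} = (16·(-85.942101) − (-86.870333)) / 15 = -85.880219

-85.8802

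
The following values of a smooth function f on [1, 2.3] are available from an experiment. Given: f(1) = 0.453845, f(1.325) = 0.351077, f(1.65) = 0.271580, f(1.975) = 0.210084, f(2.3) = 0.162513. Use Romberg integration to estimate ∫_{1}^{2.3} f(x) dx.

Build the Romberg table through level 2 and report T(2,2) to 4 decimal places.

0.3688

T(0,0) (trapezoid, 1 panel, h=1.3000): 0.400633
T(1,0) (trapezoid, 2 panels, h=0.6500): 0.376843
T(2,0) (trapezoid, 4 panels, h=0.3250): 0.370799
T(1,1) = 0.376843 + (0.376843 − 0.400633)/3 = 0.368913
T(2,1) = 0.370799 + (0.370799 − 0.376843)/3 = 0.368784
T(2,2) = 0.368784 + (0.368784 − 0.368913)/15 = 0.368775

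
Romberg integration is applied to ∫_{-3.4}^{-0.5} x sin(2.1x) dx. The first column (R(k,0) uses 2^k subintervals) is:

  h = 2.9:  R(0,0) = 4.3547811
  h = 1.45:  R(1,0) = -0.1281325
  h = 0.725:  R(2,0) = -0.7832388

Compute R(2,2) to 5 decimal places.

Richardson extrapolation on the trapezoidal column (denominator 4−1=3):
R(1,1) = -0.1281325 + (-0.1281325 − 4.3547811)/3 = -1.6224370
R(2,1) = (4·(-0.7832388) − (-0.1281325)) / 3 = -1.0016076
R(2,2) = (16·(-1.0016076) − (-1.6224370)) / 15 = -0.9602190

-0.96022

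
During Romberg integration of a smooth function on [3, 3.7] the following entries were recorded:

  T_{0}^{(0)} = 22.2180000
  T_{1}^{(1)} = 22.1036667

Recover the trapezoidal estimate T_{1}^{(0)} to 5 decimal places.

22.13225

From T_{1}^{(1)} = (4·T_{1}^{(0)} − T_{0}^{(0)})/3, solve for T_{1}^{(0)}:
4·T_{1}^{(0)} = 3·22.1036667 + 22.2180000 = 88.5290001
T_{1}^{(0)} = 22.1322500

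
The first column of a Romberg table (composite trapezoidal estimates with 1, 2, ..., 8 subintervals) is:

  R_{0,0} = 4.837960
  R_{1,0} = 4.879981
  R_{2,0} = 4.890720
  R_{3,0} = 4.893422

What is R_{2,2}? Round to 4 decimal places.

Richardson extrapolation on the trapezoidal column (denominator 4−1=3):
R_{1,1} = 4.879981 + (4.879981 − 4.837960)/3 = 4.893988
R_{2,1} = 4.890720 + (4.890720 − 4.879981)/3 = 4.894300
R_{2,2} = (16·4.894300 − 4.893988) / 15 = 4.894321

4.8943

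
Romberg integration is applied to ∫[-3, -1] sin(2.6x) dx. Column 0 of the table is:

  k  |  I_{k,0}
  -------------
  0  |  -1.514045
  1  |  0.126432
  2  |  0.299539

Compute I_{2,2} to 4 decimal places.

0.3362

Richardson extrapolation on the trapezoidal column (denominator 4−1=3):
I_{1,1} = (4·0.126432 − (-1.514045)) / 3 = 0.673258
I_{2,1} = (4·0.299539 − 0.126432) / 3 = 0.357241
I_{2,2} = 0.357241 + (0.357241 − 0.673258)/15 = 0.336173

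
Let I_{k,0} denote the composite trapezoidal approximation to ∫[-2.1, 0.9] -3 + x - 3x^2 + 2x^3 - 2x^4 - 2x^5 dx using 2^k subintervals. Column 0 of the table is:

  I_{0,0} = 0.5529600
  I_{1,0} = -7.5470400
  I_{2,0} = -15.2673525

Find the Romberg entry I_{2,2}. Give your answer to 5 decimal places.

Richardson extrapolation on the trapezoidal column (denominator 4−1=3):
I_{1,1} = (4·(-7.5470400) − 0.5529600) / 3 = -10.2470400
I_{2,1} = -15.2673525 + (-15.2673525 − (-7.5470400))/3 = -17.8407900
I_{2,2} = -17.8407900 + (-17.8407900 − (-10.2470400))/15 = -18.3470400

-18.34704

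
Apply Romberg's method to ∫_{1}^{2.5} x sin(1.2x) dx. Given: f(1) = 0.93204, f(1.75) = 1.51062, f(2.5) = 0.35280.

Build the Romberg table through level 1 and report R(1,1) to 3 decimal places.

R(0,0) (trapezoid, 1 panel, h=1.5000): 0.96363
R(1,0) (trapezoid, 2 panels, h=0.7500): 1.61478
R(1,1) = 1.61478 + (1.61478 − 0.96363)/3 = 1.83183

1.832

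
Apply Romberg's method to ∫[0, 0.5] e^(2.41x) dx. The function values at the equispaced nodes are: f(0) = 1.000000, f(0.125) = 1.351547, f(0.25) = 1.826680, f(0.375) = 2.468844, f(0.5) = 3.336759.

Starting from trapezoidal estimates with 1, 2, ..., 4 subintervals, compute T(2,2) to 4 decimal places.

0.9696

T(0,0) (trapezoid, 1 panel, h=0.5000): 1.084190
T(1,0) (trapezoid, 2 panels, h=0.2500): 0.998765
T(2,0) (trapezoid, 4 panels, h=0.1250): 0.976931
T(1,1) = 0.998765 + (0.998765 − 1.084190)/3 = 0.970290
T(2,1) = 0.976931 + (0.976931 − 0.998765)/3 = 0.969653
T(2,2) = 0.969653 + (0.969653 − 0.970290)/15 = 0.969611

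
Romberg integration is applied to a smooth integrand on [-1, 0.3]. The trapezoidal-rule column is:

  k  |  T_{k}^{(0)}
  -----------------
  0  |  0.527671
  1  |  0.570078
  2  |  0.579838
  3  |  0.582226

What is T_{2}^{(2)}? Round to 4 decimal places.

0.5830

Richardson extrapolation on the trapezoidal column (denominator 4−1=3):
T_{1}^{(1)} = 0.570078 + (0.570078 − 0.527671)/3 = 0.584214
T_{2}^{(1)} = 0.579838 + (0.579838 − 0.570078)/3 = 0.583091
T_{2}^{(2)} = 0.583091 + (0.583091 − 0.584214)/15 = 0.583016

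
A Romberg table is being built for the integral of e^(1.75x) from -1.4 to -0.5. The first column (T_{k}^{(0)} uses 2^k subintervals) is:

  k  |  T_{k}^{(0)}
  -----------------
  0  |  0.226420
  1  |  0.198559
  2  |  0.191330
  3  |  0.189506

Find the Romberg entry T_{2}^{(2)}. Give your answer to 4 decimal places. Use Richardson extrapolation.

T_{1}^{(1)} = 0.198559 + (0.198559 − 0.226420)/3 = 0.189272
T_{2}^{(1)} = (4·0.191330 − 0.198559) / 3 = 0.188920
T_{2}^{(2)} = 0.188920 + (0.188920 − 0.189272)/15 = 0.188897

0.1889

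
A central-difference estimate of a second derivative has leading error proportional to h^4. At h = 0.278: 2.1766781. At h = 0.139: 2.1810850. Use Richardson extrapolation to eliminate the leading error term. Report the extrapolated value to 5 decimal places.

Extrapolated value = (16·A(h/2) − A(h)) / (16 − 1)
= (16·2.1810850 − 2.1766781) / 15
= 32.7206819 / 15 = 2.1813788

2.18138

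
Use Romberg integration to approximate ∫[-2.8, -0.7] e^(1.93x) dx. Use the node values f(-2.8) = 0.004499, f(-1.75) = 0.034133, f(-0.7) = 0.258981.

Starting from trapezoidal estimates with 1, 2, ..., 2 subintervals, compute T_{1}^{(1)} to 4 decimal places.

0.1400

T_{0}^{(0)} (trapezoid, 1 panel, h=2.1000): 0.276654
T_{1}^{(0)} (trapezoid, 2 panels, h=1.0500): 0.174167
T_{1}^{(1)} = 0.174167 + (0.174167 − 0.276654)/3 = 0.140005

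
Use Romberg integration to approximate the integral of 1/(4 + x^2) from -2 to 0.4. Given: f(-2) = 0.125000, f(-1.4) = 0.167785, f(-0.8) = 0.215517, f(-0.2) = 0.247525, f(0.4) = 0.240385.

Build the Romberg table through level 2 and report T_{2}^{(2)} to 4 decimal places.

T_{0}^{(0)} (trapezoid, 1 panel, h=2.4000): 0.438462
T_{1}^{(0)} (trapezoid, 2 panels, h=1.2000): 0.477851
T_{2}^{(0)} (trapezoid, 4 panels, h=0.6000): 0.488112
T_{1}^{(1)} = 0.477851 + (0.477851 − 0.438462)/3 = 0.490981
T_{2}^{(1)} = 0.488112 + (0.488112 − 0.477851)/3 = 0.491532
T_{2}^{(2)} = 0.491532 + (0.491532 − 0.490981)/15 = 0.491569

0.4916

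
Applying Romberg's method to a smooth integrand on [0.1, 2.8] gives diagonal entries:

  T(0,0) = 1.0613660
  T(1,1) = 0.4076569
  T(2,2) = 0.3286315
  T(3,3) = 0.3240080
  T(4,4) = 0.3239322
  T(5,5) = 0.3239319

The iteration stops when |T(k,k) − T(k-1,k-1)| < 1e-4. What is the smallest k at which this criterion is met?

k = 4

|T(1,1) − T(0,0)| = 0.6537091 ≥ 1e-4
|T(2,2) − T(1,1)| = 0.0790254 ≥ 1e-4
|T(3,3) − T(2,2)| = 0.0046235 ≥ 1e-4
|T(4,4) − T(3,3)| = 0.0000758 < 1e-4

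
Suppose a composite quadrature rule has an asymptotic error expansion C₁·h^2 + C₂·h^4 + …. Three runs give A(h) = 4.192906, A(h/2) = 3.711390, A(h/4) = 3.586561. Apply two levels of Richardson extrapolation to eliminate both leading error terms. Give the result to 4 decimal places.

3.5446

First eliminate the h^2 term (factor 2^2 = 4):
  B₁ = (4·3.711390 − 4.192906)/3 = 3.550885
  B₂ = (4·3.586561 − 3.711390)/3 = 3.544951
Then eliminate the h^4 term (factor 2^4 = 16):
  (16·3.544951 − 3.550885)/15 = 3.544555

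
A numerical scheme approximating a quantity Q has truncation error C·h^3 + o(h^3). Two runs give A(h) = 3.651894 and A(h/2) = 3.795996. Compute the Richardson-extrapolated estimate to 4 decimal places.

Extrapolated value = (8·A(h/2) − A(h)) / (8 − 1)
= (8·3.795996 − 3.651894) / 7
= 26.716074 / 7 = 3.816582

3.8166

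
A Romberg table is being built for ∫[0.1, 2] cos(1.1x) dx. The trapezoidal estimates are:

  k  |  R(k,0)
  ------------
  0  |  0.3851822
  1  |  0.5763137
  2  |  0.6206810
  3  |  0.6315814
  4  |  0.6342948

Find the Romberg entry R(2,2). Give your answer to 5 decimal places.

R(1,1) = 0.5763137 + (0.5763137 − 0.3851822)/3 = 0.6400242
R(2,1) = (4·0.6206810 − 0.5763137) / 3 = 0.6354701
R(2,2) = (16·0.6354701 − 0.6400242) / 15 = 0.6351665
(Column j=1 coincides with Simpson's rule on the same nodes.)

0.63517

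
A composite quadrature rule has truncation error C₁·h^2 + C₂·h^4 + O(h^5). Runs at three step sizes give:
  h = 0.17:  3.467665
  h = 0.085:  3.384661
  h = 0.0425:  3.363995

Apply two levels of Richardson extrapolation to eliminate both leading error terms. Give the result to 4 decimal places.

3.3571

First eliminate the h^2 term (factor 2^2 = 4):
  B₁ = (4·3.384661 − 3.467665)/3 = 3.356993
  B₂ = (4·3.363995 − 3.384661)/3 = 3.357106
Then eliminate the h^4 term (factor 2^4 = 16):
  (16·3.357106 − 3.356993)/15 = 3.357114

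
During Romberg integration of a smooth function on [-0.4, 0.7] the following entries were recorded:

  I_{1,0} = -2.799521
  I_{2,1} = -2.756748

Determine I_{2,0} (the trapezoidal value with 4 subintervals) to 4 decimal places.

From I_{2,1} = (4·I_{2,0} − I_{1,0})/3, solve for I_{2,0}:
4·I_{2,0} = 3·(-2.756748) + (-2.799521) = -11.069765
I_{2,0} = -2.767441

-2.7674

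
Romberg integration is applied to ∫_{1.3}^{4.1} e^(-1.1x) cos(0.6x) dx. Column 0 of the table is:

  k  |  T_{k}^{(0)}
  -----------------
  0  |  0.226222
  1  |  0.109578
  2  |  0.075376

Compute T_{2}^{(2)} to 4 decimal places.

0.0635

T_{1}^{(1)} = 0.109578 + (0.109578 − 0.226222)/3 = 0.070697
T_{2}^{(1)} = (4·0.075376 − 0.109578) / 3 = 0.063975
T_{2}^{(2)} = 0.063975 + (0.063975 − 0.070697)/15 = 0.063527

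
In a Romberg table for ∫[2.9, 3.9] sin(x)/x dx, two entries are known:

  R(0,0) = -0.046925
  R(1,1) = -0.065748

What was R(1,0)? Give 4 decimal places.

-0.0610

From R(1,1) = (4·R(1,0) − R(0,0))/3, solve for R(1,0):
4·R(1,0) = 3·(-0.065748) + (-0.046925) = -0.244169
R(1,0) = -0.061042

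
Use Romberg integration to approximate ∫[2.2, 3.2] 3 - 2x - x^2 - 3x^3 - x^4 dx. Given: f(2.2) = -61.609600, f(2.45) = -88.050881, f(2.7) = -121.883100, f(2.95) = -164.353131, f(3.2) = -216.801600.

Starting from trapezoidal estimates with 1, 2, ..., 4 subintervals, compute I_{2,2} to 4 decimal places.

-127.6489

I_{0,0} (trapezoid, 1 panel, h=1.0000): -139.205600
I_{1,0} (trapezoid, 2 panels, h=0.5000): -130.544350
I_{2,0} (trapezoid, 4 panels, h=0.2500): -128.373178
I_{1,1} = -130.544350 + (-130.544350 − (-139.205600))/3 = -127.657267
I_{2,1} = -128.373178 + (-128.373178 − (-130.544350))/3 = -127.649454
I_{2,2} = -127.649454 + (-127.649454 − (-127.657267))/15 = -127.648933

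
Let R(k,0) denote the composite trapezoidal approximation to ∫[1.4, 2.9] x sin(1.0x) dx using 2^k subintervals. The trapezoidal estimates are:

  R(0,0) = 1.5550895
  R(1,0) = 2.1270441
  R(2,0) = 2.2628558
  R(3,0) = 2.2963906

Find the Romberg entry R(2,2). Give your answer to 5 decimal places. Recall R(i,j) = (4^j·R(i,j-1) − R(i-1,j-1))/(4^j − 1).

Richardson extrapolation on the trapezoidal column (denominator 4−1=3):
R(1,1) = 2.1270441 + (2.1270441 − 1.5550895)/3 = 2.3176956
R(2,1) = (4·2.2628558 − 2.1270441) / 3 = 2.3081264
R(2,2) = (16·2.3081264 − 2.3176956) / 15 = 2.3074885

2.30749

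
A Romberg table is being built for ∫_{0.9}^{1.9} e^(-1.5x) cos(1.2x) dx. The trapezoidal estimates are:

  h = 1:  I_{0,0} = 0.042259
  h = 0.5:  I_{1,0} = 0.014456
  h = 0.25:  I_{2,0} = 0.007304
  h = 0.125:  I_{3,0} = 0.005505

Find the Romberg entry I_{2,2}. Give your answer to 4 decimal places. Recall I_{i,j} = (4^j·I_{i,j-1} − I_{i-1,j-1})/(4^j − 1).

0.0049

Richardson extrapolation on the trapezoidal column (denominator 4−1=3):
I_{1,1} = 0.014456 + (0.014456 − 0.042259)/3 = 0.005188
I_{2,1} = (4·0.007304 − 0.014456) / 3 = 0.004920
I_{2,2} = 0.004920 + (0.004920 − 0.005188)/15 = 0.004902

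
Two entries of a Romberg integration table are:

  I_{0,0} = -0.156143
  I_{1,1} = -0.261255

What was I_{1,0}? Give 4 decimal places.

-0.2350

From I_{1,1} = (4·I_{1,0} − I_{0,0})/3, solve for I_{1,0}:
4·I_{1,0} = 3·(-0.261255) + (-0.156143) = -0.939908
I_{1,0} = -0.234977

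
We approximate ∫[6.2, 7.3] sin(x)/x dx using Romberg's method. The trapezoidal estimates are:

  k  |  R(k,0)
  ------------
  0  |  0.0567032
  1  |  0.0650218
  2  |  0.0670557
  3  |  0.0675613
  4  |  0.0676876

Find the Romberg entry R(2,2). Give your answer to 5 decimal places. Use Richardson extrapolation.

Richardson extrapolation on the trapezoidal column (denominator 4−1=3):
R(1,1) = (4·0.0650218 − 0.0567032) / 3 = 0.0677947
R(2,1) = 0.0670557 + (0.0670557 − 0.0650218)/3 = 0.0677337
R(2,2) = (16·0.0677337 − 0.0677947) / 15 = 0.0677296

0.06773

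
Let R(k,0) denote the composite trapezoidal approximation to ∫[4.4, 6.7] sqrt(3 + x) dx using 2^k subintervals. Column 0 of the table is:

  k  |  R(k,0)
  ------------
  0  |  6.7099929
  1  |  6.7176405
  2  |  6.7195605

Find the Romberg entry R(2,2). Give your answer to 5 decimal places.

R(1,1) = (4·6.7176405 − 6.7099929) / 3 = 6.7201897
R(2,1) = (4·6.7195605 − 6.7176405) / 3 = 6.7202005
R(2,2) = 6.7202005 + (6.7202005 − 6.7201897)/15 = 6.7202012

6.72020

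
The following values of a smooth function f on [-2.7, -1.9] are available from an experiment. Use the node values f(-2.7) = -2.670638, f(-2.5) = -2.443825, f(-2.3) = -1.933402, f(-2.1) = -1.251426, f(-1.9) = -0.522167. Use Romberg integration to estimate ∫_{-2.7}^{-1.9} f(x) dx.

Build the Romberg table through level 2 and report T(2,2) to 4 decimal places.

T(0,0) (trapezoid, 1 panel, h=0.8000): -1.277122
T(1,0) (trapezoid, 2 panels, h=0.4000): -1.411922
T(2,0) (trapezoid, 4 panels, h=0.2000): -1.445011
T(1,1) = -1.411922 + (-1.411922 − (-1.277122))/3 = -1.456855
T(2,1) = -1.445011 + (-1.445011 − (-1.411922))/3 = -1.456041
T(2,2) = -1.456041 + (-1.456041 − (-1.456855))/15 = -1.455987

-1.4560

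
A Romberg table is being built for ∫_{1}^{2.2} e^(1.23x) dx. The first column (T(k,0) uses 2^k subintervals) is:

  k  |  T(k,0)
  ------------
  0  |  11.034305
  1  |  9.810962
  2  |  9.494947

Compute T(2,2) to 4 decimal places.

Richardson extrapolation on the trapezoidal column (denominator 4−1=3):
T(1,1) = 9.810962 + (9.810962 − 11.034305)/3 = 9.403181
T(2,1) = (4·9.494947 − 9.810962) / 3 = 9.389609
T(2,2) = 9.389609 + (9.389609 − 9.403181)/15 = 9.388704

9.3887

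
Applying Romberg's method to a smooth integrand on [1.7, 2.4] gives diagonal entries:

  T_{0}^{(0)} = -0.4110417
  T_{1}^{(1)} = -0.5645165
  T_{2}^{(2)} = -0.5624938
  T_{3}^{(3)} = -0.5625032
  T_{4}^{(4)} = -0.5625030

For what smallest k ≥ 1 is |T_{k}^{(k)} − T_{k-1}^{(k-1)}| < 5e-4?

k = 3

|T_{1}^{(1)} − T_{0}^{(0)}| = 0.1534748 ≥ 5e-4
|T_{2}^{(2)} − T_{1}^{(1)}| = 0.0020227 ≥ 5e-4
|T_{3}^{(3)} − T_{2}^{(2)}| = 0.0000094 < 5e-4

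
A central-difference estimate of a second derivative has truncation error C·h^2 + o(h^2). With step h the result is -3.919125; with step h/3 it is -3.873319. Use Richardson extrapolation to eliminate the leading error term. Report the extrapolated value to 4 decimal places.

-3.8676

The leading error scales as h^2; refining by a factor of 3 reduces it by 3^2 = 9.
Extrapolated value = (9·A(h/3) − A(h)) / (9 − 1)
= (9·(-3.873319) − (-3.919125)) / 8
= -30.940746 / 8 = -3.867593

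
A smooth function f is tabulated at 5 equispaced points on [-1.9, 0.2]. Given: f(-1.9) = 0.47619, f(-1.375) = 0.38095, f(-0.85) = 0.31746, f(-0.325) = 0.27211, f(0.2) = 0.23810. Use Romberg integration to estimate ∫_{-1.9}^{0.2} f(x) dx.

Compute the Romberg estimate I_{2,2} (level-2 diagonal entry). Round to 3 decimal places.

0.693

I_{0,0} (trapezoid, 1 panel, h=2.1000): 0.75000
I_{1,0} (trapezoid, 2 panels, h=1.0500): 0.70834
I_{2,0} (trapezoid, 4 panels, h=0.5250): 0.69702
I_{1,1} = 0.70834 + (0.70834 − 0.75000)/3 = 0.69445
I_{2,1} = 0.69702 + (0.69702 − 0.70834)/3 = 0.69325
I_{2,2} = 0.69325 + (0.69325 − 0.69445)/15 = 0.69317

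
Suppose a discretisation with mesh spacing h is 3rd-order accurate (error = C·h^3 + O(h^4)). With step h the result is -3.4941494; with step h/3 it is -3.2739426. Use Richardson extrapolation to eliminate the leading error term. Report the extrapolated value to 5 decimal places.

Extrapolated value = (27·A(h/3) − A(h)) / (27 − 1)
= (27·(-3.2739426) − (-3.4941494)) / 26
= -84.9023008 / 26 = -3.2654731

-3.26547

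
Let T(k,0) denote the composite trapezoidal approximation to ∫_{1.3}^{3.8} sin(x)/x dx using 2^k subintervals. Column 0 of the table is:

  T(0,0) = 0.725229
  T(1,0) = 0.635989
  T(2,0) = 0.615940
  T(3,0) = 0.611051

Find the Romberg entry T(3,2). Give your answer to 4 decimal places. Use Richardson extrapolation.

0.6094

Richardson extrapolation on the trapezoidal column (denominator 4−1=3):
T(2,1) = (4·0.615940 − 0.635989) / 3 = 0.609257
T(3,1) = (4·0.611051 − 0.615940) / 3 = 0.609421
T(3,2) = 0.609421 + (0.609421 − 0.609257)/15 = 0.609432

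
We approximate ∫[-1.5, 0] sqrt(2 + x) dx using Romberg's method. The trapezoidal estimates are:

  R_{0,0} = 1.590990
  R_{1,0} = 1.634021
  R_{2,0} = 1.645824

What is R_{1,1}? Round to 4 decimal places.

1.6484

R_{1,1} = (4·1.634021 − 1.590990) / 3 = 1.648365
(Column j=1 coincides with Simpson's rule on the same nodes.)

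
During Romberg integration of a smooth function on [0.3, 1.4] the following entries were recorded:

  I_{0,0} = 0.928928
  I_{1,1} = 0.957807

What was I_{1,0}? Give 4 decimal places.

0.9506

From I_{1,1} = (4·I_{1,0} − I_{0,0})/3, solve for I_{1,0}:
4·I_{1,0} = 3·0.957807 + 0.928928 = 3.802349
I_{1,0} = 0.950587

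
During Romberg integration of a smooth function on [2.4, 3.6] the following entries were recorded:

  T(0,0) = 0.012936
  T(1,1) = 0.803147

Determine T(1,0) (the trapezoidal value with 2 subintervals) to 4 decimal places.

0.6056

From T(1,1) = (4·T(1,0) − T(0,0))/3, solve for T(1,0):
4·T(1,0) = 3·0.803147 + 0.012936 = 2.422377
T(1,0) = 0.605594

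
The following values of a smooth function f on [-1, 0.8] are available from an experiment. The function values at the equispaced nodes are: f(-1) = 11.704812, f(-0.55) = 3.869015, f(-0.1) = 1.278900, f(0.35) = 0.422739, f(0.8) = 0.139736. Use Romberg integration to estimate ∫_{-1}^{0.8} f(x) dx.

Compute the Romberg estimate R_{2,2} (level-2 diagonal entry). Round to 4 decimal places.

4.7119

R_{0,0} (trapezoid, 1 panel, h=1.8000): 10.660093
R_{1,0} (trapezoid, 2 panels, h=0.9000): 6.481057
R_{2,0} (trapezoid, 4 panels, h=0.4500): 5.171818
R_{1,1} = 6.481057 + (6.481057 − 10.660093)/3 = 5.088045
R_{2,1} = 5.171818 + (5.171818 − 6.481057)/3 = 4.735405
R_{2,2} = 4.735405 + (4.735405 − 5.088045)/15 = 4.711896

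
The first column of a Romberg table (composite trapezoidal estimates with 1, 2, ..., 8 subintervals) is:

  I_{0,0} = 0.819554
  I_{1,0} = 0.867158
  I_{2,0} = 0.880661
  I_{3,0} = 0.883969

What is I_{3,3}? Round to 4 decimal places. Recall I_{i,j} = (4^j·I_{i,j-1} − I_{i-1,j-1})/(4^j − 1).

Richardson extrapolation on the trapezoidal column (denominator 4−1=3):
I_{1,1} = 0.867158 + (0.867158 − 0.819554)/3 = 0.883026
I_{2,1} = (4·0.880661 − 0.867158) / 3 = 0.885162
I_{3,1} = 0.883969 + (0.883969 − 0.880661)/3 = 0.885072
I_{2,2} = 0.885162 + (0.885162 − 0.883026)/15 = 0.885304
I_{3,2} = (16·0.885072 − 0.885162) / 15 = 0.885066
I_{3,3} = 0.885066 + (0.885066 − 0.885304)/63 = 0.885062
(Column j=1 coincides with Simpson's rule on the same nodes.)

0.8851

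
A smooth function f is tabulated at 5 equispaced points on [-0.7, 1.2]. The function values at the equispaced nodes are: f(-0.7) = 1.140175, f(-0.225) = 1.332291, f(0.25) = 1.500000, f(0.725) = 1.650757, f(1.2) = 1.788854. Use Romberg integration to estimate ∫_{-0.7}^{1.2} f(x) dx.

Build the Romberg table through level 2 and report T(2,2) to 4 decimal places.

2.8281

T(0,0) (trapezoid, 1 panel, h=1.9000): 2.782578
T(1,0) (trapezoid, 2 panels, h=0.9500): 2.816289
T(2,0) (trapezoid, 4 panels, h=0.4750): 2.825092
T(1,1) = 2.816289 + (2.816289 − 2.782578)/3 = 2.827526
T(2,1) = 2.825092 + (2.825092 − 2.816289)/3 = 2.828026
T(2,2) = 2.828026 + (2.828026 − 2.827526)/15 = 2.828059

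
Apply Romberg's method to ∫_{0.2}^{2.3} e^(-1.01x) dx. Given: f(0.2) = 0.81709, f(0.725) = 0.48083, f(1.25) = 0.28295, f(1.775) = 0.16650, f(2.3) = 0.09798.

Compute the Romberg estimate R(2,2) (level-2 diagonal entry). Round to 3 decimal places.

R(0,0) (trapezoid, 1 panel, h=2.1000): 0.96082
R(1,0) (trapezoid, 2 panels, h=1.0500): 0.77751
R(2,0) (trapezoid, 4 panels, h=0.5250): 0.72860
R(1,1) = 0.77751 + (0.77751 − 0.96082)/3 = 0.71641
R(2,1) = 0.72860 + (0.72860 − 0.77751)/3 = 0.71230
R(2,2) = 0.71230 + (0.71230 − 0.71641)/15 = 0.71203

0.712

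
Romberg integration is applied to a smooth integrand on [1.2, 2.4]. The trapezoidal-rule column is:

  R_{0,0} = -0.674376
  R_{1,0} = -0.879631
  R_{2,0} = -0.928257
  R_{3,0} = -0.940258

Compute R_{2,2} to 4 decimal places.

-0.9442

R_{1,1} = -0.879631 + (-0.879631 − (-0.674376))/3 = -0.948049
R_{2,1} = -0.928257 + (-0.928257 − (-0.879631))/3 = -0.944466
R_{2,2} = (16·(-0.944466) − (-0.948049)) / 15 = -0.944227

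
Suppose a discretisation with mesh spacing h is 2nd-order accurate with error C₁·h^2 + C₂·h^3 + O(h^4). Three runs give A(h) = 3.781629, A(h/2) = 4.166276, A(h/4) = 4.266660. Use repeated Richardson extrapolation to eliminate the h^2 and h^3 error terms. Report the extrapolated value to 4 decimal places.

First eliminate the h^2 term (factor 2^2 = 4):
  B₁ = (4·4.166276 − 3.781629)/3 = 4.294492
  B₂ = (4·4.266660 − 4.166276)/3 = 4.300121
Then eliminate the h^3 term (factor 2^3 = 8):
  (8·4.300121 − 4.294492)/7 = 4.300925

4.3009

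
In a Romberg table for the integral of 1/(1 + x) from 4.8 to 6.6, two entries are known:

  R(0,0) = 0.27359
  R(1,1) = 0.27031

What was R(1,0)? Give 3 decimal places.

0.271

From R(1,1) = (4·R(1,0) − R(0,0))/3, solve for R(1,0):
4·R(1,0) = 3·0.27031 + 0.27359 = 1.08452
R(1,0) = 0.27113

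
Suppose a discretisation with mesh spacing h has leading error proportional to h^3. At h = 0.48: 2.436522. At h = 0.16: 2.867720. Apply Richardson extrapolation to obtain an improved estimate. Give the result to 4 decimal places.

The leading error scales as h^3; refining by a factor of 3 reduces it by 3^3 = 27.
Extrapolated value = (27·A(h/3) − A(h)) / (27 − 1)
= (27·2.867720 − 2.436522) / 26
= 74.991918 / 26 = 2.884305

2.8843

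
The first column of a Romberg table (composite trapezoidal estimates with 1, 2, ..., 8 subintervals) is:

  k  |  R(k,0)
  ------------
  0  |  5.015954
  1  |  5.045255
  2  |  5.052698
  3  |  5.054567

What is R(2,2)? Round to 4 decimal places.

5.0552

Richardson extrapolation on the trapezoidal column (denominator 4−1=3):
R(1,1) = 5.045255 + (5.045255 − 5.015954)/3 = 5.055022
R(2,1) = (4·5.052698 − 5.045255) / 3 = 5.055179
R(2,2) = (16·5.055179 − 5.055022) / 15 = 5.055189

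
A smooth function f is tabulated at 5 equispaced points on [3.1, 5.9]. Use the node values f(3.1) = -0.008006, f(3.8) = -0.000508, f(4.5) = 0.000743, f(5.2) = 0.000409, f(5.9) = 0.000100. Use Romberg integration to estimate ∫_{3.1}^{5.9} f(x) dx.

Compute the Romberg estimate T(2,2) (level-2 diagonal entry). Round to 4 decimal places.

-0.0015

T(0,0) (trapezoid, 1 panel, h=2.8000): -0.011068
T(1,0) (trapezoid, 2 panels, h=1.4000): -0.004494
T(2,0) (trapezoid, 4 panels, h=0.7000): -0.002316
T(1,1) = -0.004494 + (-0.004494 − (-0.011068))/3 = -0.002303
T(2,1) = -0.002316 + (-0.002316 − (-0.004494))/3 = -0.001590
T(2,2) = -0.001590 + (-0.001590 − (-0.002303))/15 = -0.001542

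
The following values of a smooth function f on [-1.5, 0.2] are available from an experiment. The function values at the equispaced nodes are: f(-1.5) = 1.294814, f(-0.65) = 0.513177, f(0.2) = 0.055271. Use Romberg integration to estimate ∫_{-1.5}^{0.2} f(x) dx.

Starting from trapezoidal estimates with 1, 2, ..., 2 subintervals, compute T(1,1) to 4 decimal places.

T(0,0) (trapezoid, 1 panel, h=1.7000): 1.147572
T(1,0) (trapezoid, 2 panels, h=0.8500): 1.009987
T(1,1) = 1.009987 + (1.009987 − 1.147572)/3 = 0.964125

0.9641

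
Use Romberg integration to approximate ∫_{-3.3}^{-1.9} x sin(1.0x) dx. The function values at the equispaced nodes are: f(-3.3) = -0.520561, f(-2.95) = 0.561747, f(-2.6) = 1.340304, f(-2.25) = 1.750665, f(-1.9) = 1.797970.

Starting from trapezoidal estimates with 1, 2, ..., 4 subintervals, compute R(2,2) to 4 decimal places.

R(0,0) (trapezoid, 1 panel, h=1.4000): 0.894186
R(1,0) (trapezoid, 2 panels, h=0.7000): 1.385306
R(2,0) (trapezoid, 4 panels, h=0.3500): 1.501997
R(1,1) = 1.385306 + (1.385306 − 0.894186)/3 = 1.549013
R(2,1) = 1.501997 + (1.501997 − 1.385306)/3 = 1.540894
R(2,2) = 1.540894 + (1.540894 − 1.549013)/15 = 1.540353

1.5404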